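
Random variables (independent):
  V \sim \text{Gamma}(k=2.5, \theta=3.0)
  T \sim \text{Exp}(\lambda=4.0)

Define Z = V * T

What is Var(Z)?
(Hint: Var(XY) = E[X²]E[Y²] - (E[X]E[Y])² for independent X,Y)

Var(XY) = E[X²]E[Y²] - (E[X]E[Y])²
E[V] = 7.5, Var(V) = 22.5
E[T] = 0.25, Var(T) = 0.0625
E[V²] = 22.5 + 7.5² = 78.75
E[T²] = 0.0625 + 0.25² = 0.125
Var(Z) = 78.75*0.125 - (7.5*0.25)²
= 9.84375 - 3.515625 = 6.328125

6.328125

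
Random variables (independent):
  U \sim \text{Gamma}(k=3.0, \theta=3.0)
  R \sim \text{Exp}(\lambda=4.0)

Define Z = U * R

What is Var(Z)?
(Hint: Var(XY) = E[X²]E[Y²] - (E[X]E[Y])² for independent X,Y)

Var(XY) = E[X²]E[Y²] - (E[X]E[Y])²
E[U] = 9, Var(U) = 27
E[R] = 0.25, Var(R) = 0.0625
E[U²] = 27 + 9² = 108
E[R²] = 0.0625 + 0.25² = 0.125
Var(Z) = 108*0.125 - (9*0.25)²
= 13.5 - 5.0625 = 8.4375

8.4375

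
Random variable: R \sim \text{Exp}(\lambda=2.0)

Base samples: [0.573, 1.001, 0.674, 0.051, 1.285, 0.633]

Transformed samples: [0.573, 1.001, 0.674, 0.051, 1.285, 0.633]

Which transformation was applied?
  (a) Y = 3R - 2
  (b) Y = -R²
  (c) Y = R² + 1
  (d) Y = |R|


Checking option (d) Y = |R|:
  R = 0.573 -> Y = 0.573 ✓
  R = 1.001 -> Y = 1.001 ✓
  R = 0.674 -> Y = 0.674 ✓
All samples match this transformation.

(d) |R|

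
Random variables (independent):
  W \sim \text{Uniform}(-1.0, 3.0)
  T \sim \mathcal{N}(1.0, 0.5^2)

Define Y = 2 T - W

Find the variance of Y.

For independent RVs: Var(aX + bY) = a²Var(X) + b²Var(Y)
Var(W) = 1.3333333
Var(T) = 0.25
Var(Y) = (-1)²*1.3333333 + 2²*0.25
= 1*1.3333333 + 4*0.25 = 2.3333333

2.3333333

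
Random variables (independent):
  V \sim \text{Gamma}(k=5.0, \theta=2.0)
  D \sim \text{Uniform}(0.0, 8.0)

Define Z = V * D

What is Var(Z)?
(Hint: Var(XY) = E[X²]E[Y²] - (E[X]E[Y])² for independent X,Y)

Var(XY) = E[X²]E[Y²] - (E[X]E[Y])²
E[V] = 10, Var(V) = 20
E[D] = 4, Var(D) = 5.3333333
E[V²] = 20 + 10² = 120
E[D²] = 5.3333333 + 4² = 21.333333
Var(Z) = 120*21.333333 - (10*4)²
= 2560 - 1600 = 960

960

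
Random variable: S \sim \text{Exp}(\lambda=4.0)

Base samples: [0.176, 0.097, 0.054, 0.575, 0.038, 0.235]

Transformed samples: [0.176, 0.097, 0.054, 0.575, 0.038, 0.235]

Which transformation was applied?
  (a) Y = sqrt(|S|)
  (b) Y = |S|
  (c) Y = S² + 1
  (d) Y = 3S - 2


Checking option (b) Y = |S|:
  S = 0.176 -> Y = 0.176 ✓
  S = 0.097 -> Y = 0.097 ✓
  S = 0.054 -> Y = 0.054 ✓
All samples match this transformation.

(b) |S|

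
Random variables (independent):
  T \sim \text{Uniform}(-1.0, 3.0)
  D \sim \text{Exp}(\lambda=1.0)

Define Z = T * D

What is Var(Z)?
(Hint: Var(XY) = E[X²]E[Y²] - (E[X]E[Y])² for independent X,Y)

Var(XY) = E[X²]E[Y²] - (E[X]E[Y])²
E[T] = 1, Var(T) = 1.3333333
E[D] = 1, Var(D) = 1
E[T²] = 1.3333333 + 1² = 2.3333333
E[D²] = 1 + 1² = 2
Var(Z) = 2.3333333*2 - (1*1)²
= 4.6666667 - 1 = 3.6666667

3.6666667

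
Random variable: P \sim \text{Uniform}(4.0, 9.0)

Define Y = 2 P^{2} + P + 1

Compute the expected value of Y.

E[Y] = 2*E[P²] + 1*E[P] + 1
E[P] = 6.5
E[P²] = Var(P) + (E[P])² = 2.0833333 + 42.25 = 44.333333
E[Y] = 2*44.333333 + 1*6.5 + 1 = 96.166667

96.166667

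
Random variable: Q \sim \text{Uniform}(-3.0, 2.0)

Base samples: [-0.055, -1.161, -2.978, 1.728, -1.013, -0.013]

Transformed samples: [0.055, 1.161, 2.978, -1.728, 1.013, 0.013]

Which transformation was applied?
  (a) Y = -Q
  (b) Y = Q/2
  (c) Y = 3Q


Checking option (a) Y = -Q:
  Q = -0.055 -> Y = 0.055 ✓
  Q = -1.161 -> Y = 1.161 ✓
  Q = -2.978 -> Y = 2.978 ✓
All samples match this transformation.

(a) -Q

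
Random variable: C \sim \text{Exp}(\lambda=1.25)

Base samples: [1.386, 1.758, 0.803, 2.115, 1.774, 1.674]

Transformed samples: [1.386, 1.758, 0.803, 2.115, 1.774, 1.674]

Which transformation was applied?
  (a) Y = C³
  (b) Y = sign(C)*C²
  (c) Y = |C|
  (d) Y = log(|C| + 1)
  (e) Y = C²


Checking option (c) Y = |C|:
  C = 1.386 -> Y = 1.386 ✓
  C = 1.758 -> Y = 1.758 ✓
  C = 0.803 -> Y = 0.803 ✓
All samples match this transformation.

(c) |C|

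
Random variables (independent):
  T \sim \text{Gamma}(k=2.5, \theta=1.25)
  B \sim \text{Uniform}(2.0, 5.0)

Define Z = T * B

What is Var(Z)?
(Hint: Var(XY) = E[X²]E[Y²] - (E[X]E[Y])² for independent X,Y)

Var(XY) = E[X²]E[Y²] - (E[X]E[Y])²
E[T] = 3.125, Var(T) = 3.90625
E[B] = 3.5, Var(B) = 0.75
E[T²] = 3.90625 + 3.125² = 13.671875
E[B²] = 0.75 + 3.5² = 13
Var(Z) = 13.671875*13 - (3.125*3.5)²
= 177.73438 - 119.62891 = 58.105469

58.105469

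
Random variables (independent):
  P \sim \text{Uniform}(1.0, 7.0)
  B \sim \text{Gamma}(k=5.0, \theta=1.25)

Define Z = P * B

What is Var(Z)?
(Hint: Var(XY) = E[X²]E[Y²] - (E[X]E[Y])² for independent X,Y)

Var(XY) = E[X²]E[Y²] - (E[X]E[Y])²
E[P] = 4, Var(P) = 3
E[B] = 6.25, Var(B) = 7.8125
E[P²] = 3 + 4² = 19
E[B²] = 7.8125 + 6.25² = 46.875
Var(Z) = 19*46.875 - (4*6.25)²
= 890.625 - 625 = 265.625

265.625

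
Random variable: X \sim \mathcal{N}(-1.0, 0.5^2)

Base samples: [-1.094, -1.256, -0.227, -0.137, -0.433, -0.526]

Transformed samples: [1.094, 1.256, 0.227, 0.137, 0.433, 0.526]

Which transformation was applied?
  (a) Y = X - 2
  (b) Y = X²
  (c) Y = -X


Checking option (c) Y = -X:
  X = -1.094 -> Y = 1.094 ✓
  X = -1.256 -> Y = 1.256 ✓
  X = -0.227 -> Y = 0.227 ✓
All samples match this transformation.

(c) -X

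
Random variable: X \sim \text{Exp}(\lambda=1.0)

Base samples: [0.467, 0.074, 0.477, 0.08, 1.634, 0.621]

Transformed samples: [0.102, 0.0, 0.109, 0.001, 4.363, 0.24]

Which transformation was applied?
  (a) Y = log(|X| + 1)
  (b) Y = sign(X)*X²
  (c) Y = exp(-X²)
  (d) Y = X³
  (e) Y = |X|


Checking option (d) Y = X³:
  X = 0.467 -> Y = 0.102 ✓
  X = 0.074 -> Y = 0.0 ✓
  X = 0.477 -> Y = 0.109 ✓
All samples match this transformation.

(d) X³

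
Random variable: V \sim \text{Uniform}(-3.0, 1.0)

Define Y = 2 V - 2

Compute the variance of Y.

For Y = aV + b: Var(Y) = a² * Var(V)
Var(V) = (1 + 3)^2/12 = 1.3333333
Var(Y) = 2² * 1.3333333 = 4 * 1.3333333 = 5.3333333

5.3333333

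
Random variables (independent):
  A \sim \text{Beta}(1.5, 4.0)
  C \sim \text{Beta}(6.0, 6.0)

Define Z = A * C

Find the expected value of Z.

For independent RVs: E[XY] = E[X]*E[Y]
E[A] = 0.27272727
E[C] = 0.5
E[Z] = 0.27272727 * 0.5 = 0.13636364

0.13636364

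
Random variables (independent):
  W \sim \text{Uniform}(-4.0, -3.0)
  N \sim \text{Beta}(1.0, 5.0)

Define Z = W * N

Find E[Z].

For independent RVs: E[XY] = E[X]*E[Y]
E[W] = -3.5
E[N] = 0.16666667
E[Z] = -3.5 * 0.16666667 = -0.58333333

-0.58333333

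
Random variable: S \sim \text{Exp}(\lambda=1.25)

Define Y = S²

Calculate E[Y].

Using E[X²] = Var(X) + (E[X])²:
E[S] = 0.8
Var(S) = 1/1.25^2 = 0.64
E[S²] = 0.64 + 0.8² = 0.64 + 0.64 = 1.28

1.28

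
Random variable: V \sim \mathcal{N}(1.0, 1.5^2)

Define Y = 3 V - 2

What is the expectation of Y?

For Y = 3V - 2:
E[Y] = 3 * E[V] - 2
E[V] = 1.0 = 1
E[Y] = 3 * 1 - 2 = 1

1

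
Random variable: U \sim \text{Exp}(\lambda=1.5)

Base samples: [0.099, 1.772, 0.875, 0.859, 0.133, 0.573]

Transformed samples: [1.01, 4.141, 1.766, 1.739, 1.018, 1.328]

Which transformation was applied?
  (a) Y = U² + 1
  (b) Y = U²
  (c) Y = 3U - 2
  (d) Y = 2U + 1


Checking option (a) Y = U² + 1:
  U = 0.099 -> Y = 1.01 ✓
  U = 1.772 -> Y = 4.141 ✓
  U = 0.875 -> Y = 1.766 ✓
All samples match this transformation.

(a) U² + 1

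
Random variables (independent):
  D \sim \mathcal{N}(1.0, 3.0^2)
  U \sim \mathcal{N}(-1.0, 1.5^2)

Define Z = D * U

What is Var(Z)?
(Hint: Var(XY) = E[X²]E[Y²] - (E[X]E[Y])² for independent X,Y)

Var(XY) = E[X²]E[Y²] - (E[X]E[Y])²
E[D] = 1, Var(D) = 9
E[U] = -1, Var(U) = 2.25
E[D²] = 9 + 1² = 10
E[U²] = 2.25 + (-1)² = 3.25
Var(Z) = 10*3.25 - (1*(-1))²
= 32.5 - 1 = 31.5

31.5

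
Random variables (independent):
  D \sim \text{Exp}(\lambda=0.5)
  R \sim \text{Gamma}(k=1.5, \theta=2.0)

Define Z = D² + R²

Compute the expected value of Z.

E[Z] = E[D²] + E[R²]
E[D²] = Var(D) + E[D]² = 4 + 4 = 8
E[R²] = Var(R) + E[R]² = 6 + 9 = 15
E[Z] = 8 + 15 = 23

23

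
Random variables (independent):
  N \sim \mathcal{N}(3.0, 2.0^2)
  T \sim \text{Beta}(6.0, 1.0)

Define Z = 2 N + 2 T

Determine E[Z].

E[Z] = 2*E[N] + 2*E[T]
E[N] = 3
E[T] = 0.85714286
E[Z] = 2*3 + 2*0.85714286 = 7.7142857

7.7142857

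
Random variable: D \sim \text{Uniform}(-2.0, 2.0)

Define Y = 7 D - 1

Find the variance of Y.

For Y = aD + b: Var(Y) = a² * Var(D)
Var(D) = (2 + 2)^2/12 = 1.3333333
Var(Y) = 7² * 1.3333333 = 49 * 1.3333333 = 65.333333

65.333333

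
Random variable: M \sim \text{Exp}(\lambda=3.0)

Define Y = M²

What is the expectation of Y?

Using E[X²] = Var(X) + (E[X])²:
E[M] = 0.33333333
Var(M) = 1/3.0^2 = 0.11111111
E[M²] = 0.11111111 + 0.33333333² = 0.11111111 + 0.11111111 = 0.22222222

0.22222222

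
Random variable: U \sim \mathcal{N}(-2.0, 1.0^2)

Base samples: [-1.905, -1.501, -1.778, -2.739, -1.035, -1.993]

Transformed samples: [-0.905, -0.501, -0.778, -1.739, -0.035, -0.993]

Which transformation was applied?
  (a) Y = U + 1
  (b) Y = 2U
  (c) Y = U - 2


Checking option (a) Y = U + 1:
  U = -1.905 -> Y = -0.905 ✓
  U = -1.501 -> Y = -0.501 ✓
  U = -1.778 -> Y = -0.778 ✓
All samples match this transformation.

(a) U + 1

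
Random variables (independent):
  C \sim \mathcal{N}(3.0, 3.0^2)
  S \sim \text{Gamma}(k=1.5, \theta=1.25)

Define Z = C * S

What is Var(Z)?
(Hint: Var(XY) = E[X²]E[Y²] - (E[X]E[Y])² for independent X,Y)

Var(XY) = E[X²]E[Y²] - (E[X]E[Y])²
E[C] = 3, Var(C) = 9
E[S] = 1.875, Var(S) = 2.34375
E[C²] = 9 + 3² = 18
E[S²] = 2.34375 + 1.875² = 5.859375
Var(Z) = 18*5.859375 - (3*1.875)²
= 105.46875 - 31.640625 = 73.828125

73.828125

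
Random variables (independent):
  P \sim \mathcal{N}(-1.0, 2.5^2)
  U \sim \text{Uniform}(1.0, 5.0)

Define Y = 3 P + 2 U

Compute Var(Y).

For independent RVs: Var(aX + bY) = a²Var(X) + b²Var(Y)
Var(P) = 6.25
Var(U) = 1.3333333
Var(Y) = 3²*6.25 + 2²*1.3333333
= 9*6.25 + 4*1.3333333 = 61.583333

61.583333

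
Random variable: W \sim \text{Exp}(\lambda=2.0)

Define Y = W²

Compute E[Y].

E[W²] = Var(W) + (E[W])² = 0.25 + 0.25 = 0.5

0.5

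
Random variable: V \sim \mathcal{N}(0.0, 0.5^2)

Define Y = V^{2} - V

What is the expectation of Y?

E[Y] = 1*E[V²] - 1*E[V]
E[V] = 0
E[V²] = Var(V) + (E[V])² = 0.25 + 0 = 0.25
E[Y] = 1*0.25 - 1*0 = 0.25

0.25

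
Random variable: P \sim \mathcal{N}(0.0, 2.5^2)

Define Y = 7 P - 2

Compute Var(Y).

For Y = aP + b: Var(Y) = a² * Var(P)
Var(P) = 2.5^2 = 6.25
Var(Y) = 7² * 6.25 = 49 * 6.25 = 306.25

306.25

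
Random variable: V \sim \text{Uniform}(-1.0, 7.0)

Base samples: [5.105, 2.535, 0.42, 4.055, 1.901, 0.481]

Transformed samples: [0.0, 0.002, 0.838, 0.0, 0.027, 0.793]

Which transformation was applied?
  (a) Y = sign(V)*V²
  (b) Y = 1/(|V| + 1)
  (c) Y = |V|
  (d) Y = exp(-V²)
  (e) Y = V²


Checking option (d) Y = exp(-V²):
  V = 5.105 -> Y = 0.0 ✓
  V = 2.535 -> Y = 0.002 ✓
  V = 0.42 -> Y = 0.838 ✓
All samples match this transformation.

(d) exp(-V²)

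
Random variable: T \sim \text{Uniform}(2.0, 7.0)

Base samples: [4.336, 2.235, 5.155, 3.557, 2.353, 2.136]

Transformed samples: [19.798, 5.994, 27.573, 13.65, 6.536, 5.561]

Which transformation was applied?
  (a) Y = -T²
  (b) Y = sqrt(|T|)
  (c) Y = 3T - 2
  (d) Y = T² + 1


Checking option (d) Y = T² + 1:
  T = 4.336 -> Y = 19.798 ✓
  T = 2.235 -> Y = 5.994 ✓
  T = 5.155 -> Y = 27.573 ✓
All samples match this transformation.

(d) T² + 1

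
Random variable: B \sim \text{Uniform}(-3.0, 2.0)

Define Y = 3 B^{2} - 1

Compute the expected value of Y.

E[Y] = 3*E[B²] - 1
E[B] = -0.5
E[B²] = Var(B) + (E[B])² = 2.0833333 + 0.25 = 2.3333333
E[Y] = 3*2.3333333 - 1 = 6

6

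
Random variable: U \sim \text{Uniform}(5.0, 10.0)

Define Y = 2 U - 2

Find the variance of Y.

For Y = aU + b: Var(Y) = a² * Var(U)
Var(U) = (10 - 5)^2/12 = 2.0833333
Var(Y) = 2² * 2.0833333 = 4 * 2.0833333 = 8.3333333

8.3333333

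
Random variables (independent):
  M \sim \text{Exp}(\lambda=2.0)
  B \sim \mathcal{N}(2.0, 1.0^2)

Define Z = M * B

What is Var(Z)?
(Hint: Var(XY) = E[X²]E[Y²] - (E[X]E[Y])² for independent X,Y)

Var(XY) = E[X²]E[Y²] - (E[X]E[Y])²
E[M] = 0.5, Var(M) = 0.25
E[B] = 2, Var(B) = 1
E[M²] = 0.25 + 0.5² = 0.5
E[B²] = 1 + 2² = 5
Var(Z) = 0.5*5 - (0.5*2)²
= 2.5 - 1 = 1.5

1.5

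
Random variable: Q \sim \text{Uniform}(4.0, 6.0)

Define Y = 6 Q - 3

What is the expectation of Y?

For Y = 6Q - 3:
E[Y] = 6 * E[Q] - 3
E[Q] = (4 + 6)/2 = 5
E[Y] = 6 * 5 - 3 = 27

27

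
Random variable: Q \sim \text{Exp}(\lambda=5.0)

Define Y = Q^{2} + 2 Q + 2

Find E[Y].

E[Y] = 1*E[Q²] + 2*E[Q] + 2
E[Q] = 0.2
E[Q²] = Var(Q) + (E[Q])² = 0.04 + 0.04 = 0.08
E[Y] = 1*0.08 + 2*0.2 + 2 = 2.48

2.48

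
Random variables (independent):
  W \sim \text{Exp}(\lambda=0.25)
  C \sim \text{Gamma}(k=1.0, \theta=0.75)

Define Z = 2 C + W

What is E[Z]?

E[Z] = 1*E[W] + 2*E[C]
E[W] = 4
E[C] = 0.75
E[Z] = 1*4 + 2*0.75 = 5.5

5.5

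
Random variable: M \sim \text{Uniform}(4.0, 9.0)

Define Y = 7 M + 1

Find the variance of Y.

For Y = aM + b: Var(Y) = a² * Var(M)
Var(M) = (9 - 4)^2/12 = 2.0833333
Var(Y) = 7² * 2.0833333 = 49 * 2.0833333 = 102.08333

102.08333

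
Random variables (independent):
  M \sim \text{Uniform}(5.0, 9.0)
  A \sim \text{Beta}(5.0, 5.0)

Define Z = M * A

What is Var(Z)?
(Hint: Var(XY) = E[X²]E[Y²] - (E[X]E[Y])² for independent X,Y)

Var(XY) = E[X²]E[Y²] - (E[X]E[Y])²
E[M] = 7, Var(M) = 1.3333333
E[A] = 0.5, Var(A) = 0.022727273
E[M²] = 1.3333333 + 7² = 50.333333
E[A²] = 0.022727273 + 0.5² = 0.27272727
Var(Z) = 50.333333*0.27272727 - (7*0.5)²
= 13.727273 - 12.25 = 1.4772727

1.4772727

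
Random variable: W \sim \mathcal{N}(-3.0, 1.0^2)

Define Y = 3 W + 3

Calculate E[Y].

For Y = 3W + 3:
E[Y] = 3 * E[W] + 3
E[W] = -3.0 = -3
E[Y] = 3 * (-3) + 3 = -6

-6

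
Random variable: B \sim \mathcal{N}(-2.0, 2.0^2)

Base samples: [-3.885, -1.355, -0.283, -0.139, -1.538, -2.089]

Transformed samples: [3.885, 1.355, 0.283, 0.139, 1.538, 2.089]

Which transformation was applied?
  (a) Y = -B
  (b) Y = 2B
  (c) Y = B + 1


Checking option (a) Y = -B:
  B = -3.885 -> Y = 3.885 ✓
  B = -1.355 -> Y = 1.355 ✓
  B = -0.283 -> Y = 0.283 ✓
All samples match this transformation.

(a) -B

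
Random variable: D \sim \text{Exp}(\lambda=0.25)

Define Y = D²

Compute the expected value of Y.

Using E[X²] = Var(X) + (E[X])²:
E[D] = 4
Var(D) = 1/0.25^2 = 16
E[D²] = 16 + 4² = 16 + 16 = 32

32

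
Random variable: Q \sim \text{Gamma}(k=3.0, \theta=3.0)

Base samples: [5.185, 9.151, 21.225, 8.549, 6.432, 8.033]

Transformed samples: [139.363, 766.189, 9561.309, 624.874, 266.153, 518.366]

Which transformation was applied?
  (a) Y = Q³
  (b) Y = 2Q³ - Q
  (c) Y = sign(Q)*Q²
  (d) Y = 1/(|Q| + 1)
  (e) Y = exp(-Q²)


Checking option (a) Y = Q³:
  Q = 5.185 -> Y = 139.363 ✓
  Q = 9.151 -> Y = 766.189 ✓
  Q = 21.225 -> Y = 9561.309 ✓
All samples match this transformation.

(a) Q³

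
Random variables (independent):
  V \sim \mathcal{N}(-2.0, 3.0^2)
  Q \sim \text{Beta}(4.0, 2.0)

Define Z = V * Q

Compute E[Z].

For independent RVs: E[XY] = E[X]*E[Y]
E[V] = -2
E[Q] = 0.66666667
E[Z] = -2 * 0.66666667 = -1.3333333

-1.3333333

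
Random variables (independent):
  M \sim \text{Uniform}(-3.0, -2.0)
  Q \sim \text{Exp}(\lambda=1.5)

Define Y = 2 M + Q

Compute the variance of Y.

For independent RVs: Var(aX + bY) = a²Var(X) + b²Var(Y)
Var(M) = 0.083333333
Var(Q) = 0.44444444
Var(Y) = 2²*0.083333333 + 1²*0.44444444
= 4*0.083333333 + 1*0.44444444 = 0.77777778

0.77777778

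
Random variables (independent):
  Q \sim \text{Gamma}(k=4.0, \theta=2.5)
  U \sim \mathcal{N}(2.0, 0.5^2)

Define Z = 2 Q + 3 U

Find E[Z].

E[Z] = 2*E[Q] + 3*E[U]
E[Q] = 10
E[U] = 2
E[Z] = 2*10 + 3*2 = 26

26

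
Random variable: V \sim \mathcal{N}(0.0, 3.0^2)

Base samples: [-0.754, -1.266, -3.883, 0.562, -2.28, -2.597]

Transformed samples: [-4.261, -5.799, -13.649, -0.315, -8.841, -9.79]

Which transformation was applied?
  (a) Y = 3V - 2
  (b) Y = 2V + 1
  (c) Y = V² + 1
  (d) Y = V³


Checking option (a) Y = 3V - 2:
  V = -0.754 -> Y = -4.261 ✓
  V = -1.266 -> Y = -5.799 ✓
  V = -3.883 -> Y = -13.649 ✓
All samples match this transformation.

(a) 3V - 2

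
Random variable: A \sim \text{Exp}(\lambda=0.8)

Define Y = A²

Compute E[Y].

E[A²] = Var(A) + (E[A])² = 1.5625 + 1.5625 = 3.125

3.125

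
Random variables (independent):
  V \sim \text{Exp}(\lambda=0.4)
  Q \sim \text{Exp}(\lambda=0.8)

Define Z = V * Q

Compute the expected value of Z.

For independent RVs: E[XY] = E[X]*E[Y]
E[V] = 2.5
E[Q] = 1.25
E[Z] = 2.5 * 1.25 = 3.125

3.125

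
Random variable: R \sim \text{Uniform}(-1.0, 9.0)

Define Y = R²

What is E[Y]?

Using E[X²] = Var(X) + (E[X])²:
E[R] = 4
Var(R) = (9 + 1)^2/12 = 8.3333333
E[R²] = 8.3333333 + 4² = 8.3333333 + 16 = 24.333333

24.333333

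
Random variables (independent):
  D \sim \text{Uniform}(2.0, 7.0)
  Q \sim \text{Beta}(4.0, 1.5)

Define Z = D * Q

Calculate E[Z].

For independent RVs: E[XY] = E[X]*E[Y]
E[D] = 4.5
E[Q] = 0.72727273
E[Z] = 4.5 * 0.72727273 = 3.2727273

3.2727273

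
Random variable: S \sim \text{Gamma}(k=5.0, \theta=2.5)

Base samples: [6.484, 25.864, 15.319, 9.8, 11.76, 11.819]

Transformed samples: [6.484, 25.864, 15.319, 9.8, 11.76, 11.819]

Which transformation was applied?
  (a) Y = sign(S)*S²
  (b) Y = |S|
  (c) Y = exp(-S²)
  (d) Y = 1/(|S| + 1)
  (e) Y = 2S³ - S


Checking option (b) Y = |S|:
  S = 6.484 -> Y = 6.484 ✓
  S = 25.864 -> Y = 25.864 ✓
  S = 15.319 -> Y = 15.319 ✓
All samples match this transformation.

(b) |S|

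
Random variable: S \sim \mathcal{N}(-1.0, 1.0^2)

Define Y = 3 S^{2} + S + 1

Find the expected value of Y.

E[Y] = 3*E[S²] + 1*E[S] + 1
E[S] = -1
E[S²] = Var(S) + (E[S])² = 1 + 1 = 2
E[Y] = 3*2 + 1*(-1) + 1 = 6

6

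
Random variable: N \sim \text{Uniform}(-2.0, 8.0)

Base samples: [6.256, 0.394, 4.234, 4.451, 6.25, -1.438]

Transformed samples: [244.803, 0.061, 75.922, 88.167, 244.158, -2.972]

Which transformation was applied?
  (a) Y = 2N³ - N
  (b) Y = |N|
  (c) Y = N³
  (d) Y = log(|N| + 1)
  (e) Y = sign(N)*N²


Checking option (c) Y = N³:
  N = 6.256 -> Y = 244.803 ✓
  N = 0.394 -> Y = 0.061 ✓
  N = 4.234 -> Y = 75.922 ✓
All samples match this transformation.

(c) N³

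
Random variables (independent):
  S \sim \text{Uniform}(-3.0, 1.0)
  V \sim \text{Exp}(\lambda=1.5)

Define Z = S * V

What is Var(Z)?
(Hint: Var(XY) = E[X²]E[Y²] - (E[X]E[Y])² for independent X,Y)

Var(XY) = E[X²]E[Y²] - (E[X]E[Y])²
E[S] = -1, Var(S) = 1.3333333
E[V] = 0.66666667, Var(V) = 0.44444444
E[S²] = 1.3333333 + (-1)² = 2.3333333
E[V²] = 0.44444444 + 0.66666667² = 0.88888889
Var(Z) = 2.3333333*0.88888889 - (-1*0.66666667)²
= 2.0740741 - 0.44444444 = 1.6296296

1.6296296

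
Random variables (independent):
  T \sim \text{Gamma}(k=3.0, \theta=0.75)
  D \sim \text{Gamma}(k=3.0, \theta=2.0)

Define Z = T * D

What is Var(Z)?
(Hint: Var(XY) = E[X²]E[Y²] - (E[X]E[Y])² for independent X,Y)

Var(XY) = E[X²]E[Y²] - (E[X]E[Y])²
E[T] = 2.25, Var(T) = 1.6875
E[D] = 6, Var(D) = 12
E[T²] = 1.6875 + 2.25² = 6.75
E[D²] = 12 + 6² = 48
Var(Z) = 6.75*48 - (2.25*6)²
= 324 - 182.25 = 141.75

141.75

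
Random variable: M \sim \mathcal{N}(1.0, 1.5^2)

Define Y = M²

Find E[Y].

E[M²] = Var(M) + (E[M])² = 2.25 + 1 = 3.25

3.25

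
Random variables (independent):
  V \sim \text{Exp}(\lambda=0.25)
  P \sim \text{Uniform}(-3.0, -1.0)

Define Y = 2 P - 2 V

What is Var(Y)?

For independent RVs: Var(aX + bY) = a²Var(X) + b²Var(Y)
Var(V) = 16
Var(P) = 0.33333333
Var(Y) = (-2)²*16 + 2²*0.33333333
= 4*16 + 4*0.33333333 = 65.333333

65.333333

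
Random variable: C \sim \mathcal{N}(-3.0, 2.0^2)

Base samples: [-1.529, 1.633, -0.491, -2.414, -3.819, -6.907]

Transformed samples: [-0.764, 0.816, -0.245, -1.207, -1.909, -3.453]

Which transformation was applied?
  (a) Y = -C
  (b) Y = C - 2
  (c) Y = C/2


Checking option (c) Y = C/2:
  C = -1.529 -> Y = -0.764 ✓
  C = 1.633 -> Y = 0.816 ✓
  C = -0.491 -> Y = -0.245 ✓
All samples match this transformation.

(c) C/2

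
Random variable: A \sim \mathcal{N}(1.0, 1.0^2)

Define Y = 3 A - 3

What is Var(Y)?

For Y = aA + b: Var(Y) = a² * Var(A)
Var(A) = 1.0^2 = 1
Var(Y) = 3² * 1 = 9 * 1 = 9

9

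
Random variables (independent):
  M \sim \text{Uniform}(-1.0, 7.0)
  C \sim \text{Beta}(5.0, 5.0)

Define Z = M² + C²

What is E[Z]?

E[Z] = E[M²] + E[C²]
E[M²] = Var(M) + E[M]² = 5.3333333 + 9 = 14.333333
E[C²] = Var(C) + E[C]² = 0.022727273 + 0.25 = 0.27272727
E[Z] = 14.333333 + 0.27272727 = 14.606061

14.606061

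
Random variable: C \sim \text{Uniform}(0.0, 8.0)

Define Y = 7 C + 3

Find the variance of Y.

For Y = aC + b: Var(Y) = a² * Var(C)
Var(C) = (8 - 0)^2/12 = 5.3333333
Var(Y) = 7² * 5.3333333 = 49 * 5.3333333 = 261.33333

261.33333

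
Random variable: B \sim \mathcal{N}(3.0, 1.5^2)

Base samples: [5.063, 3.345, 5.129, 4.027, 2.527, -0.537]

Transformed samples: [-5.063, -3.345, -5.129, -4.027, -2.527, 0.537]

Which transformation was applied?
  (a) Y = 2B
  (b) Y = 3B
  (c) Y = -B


Checking option (c) Y = -B:
  B = 5.063 -> Y = -5.063 ✓
  B = 3.345 -> Y = -3.345 ✓
  B = 5.129 -> Y = -5.129 ✓
All samples match this transformation.

(c) -B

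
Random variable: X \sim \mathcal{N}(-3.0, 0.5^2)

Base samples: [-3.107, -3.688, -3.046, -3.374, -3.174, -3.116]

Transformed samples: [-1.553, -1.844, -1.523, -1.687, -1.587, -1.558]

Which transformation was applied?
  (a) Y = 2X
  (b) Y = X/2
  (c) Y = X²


Checking option (b) Y = X/2:
  X = -3.107 -> Y = -1.553 ✓
  X = -3.688 -> Y = -1.844 ✓
  X = -3.046 -> Y = -1.523 ✓
All samples match this transformation.

(b) X/2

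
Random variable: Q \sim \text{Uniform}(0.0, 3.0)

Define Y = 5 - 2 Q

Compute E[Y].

For Y = -2Q + 5:
E[Y] = -2 * E[Q] + 5
E[Q] = (0 + 3)/2 = 1.5
E[Y] = -2 * 1.5 + 5 = 2

2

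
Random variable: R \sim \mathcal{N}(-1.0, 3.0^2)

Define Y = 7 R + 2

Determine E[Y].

For Y = 7R + 2:
E[Y] = 7 * E[R] + 2
E[R] = -1.0 = -1
E[Y] = 7 * (-1) + 2 = -5

-5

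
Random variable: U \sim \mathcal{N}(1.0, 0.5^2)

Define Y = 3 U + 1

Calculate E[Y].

For Y = 3U + 1:
E[Y] = 3 * E[U] + 1
E[U] = 1.0 = 1
E[Y] = 3 * 1 + 1 = 4

4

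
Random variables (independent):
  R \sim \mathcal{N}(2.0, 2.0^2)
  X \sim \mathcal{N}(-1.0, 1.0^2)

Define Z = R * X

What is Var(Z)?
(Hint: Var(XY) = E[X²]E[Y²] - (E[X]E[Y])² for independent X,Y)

Var(XY) = E[X²]E[Y²] - (E[X]E[Y])²
E[R] = 2, Var(R) = 4
E[X] = -1, Var(X) = 1
E[R²] = 4 + 2² = 8
E[X²] = 1 + (-1)² = 2
Var(Z) = 8*2 - (2*(-1))²
= 16 - 4 = 12

12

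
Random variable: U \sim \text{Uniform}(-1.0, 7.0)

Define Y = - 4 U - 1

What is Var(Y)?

For Y = aU + b: Var(Y) = a² * Var(U)
Var(U) = (7 + 1)^2/12 = 5.3333333
Var(Y) = (-4)² * 5.3333333 = 16 * 5.3333333 = 85.333333

85.333333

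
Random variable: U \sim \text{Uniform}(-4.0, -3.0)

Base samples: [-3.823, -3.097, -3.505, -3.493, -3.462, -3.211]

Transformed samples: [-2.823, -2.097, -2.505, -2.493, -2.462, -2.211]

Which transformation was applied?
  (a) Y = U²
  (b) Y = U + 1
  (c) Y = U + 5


Checking option (b) Y = U + 1:
  U = -3.823 -> Y = -2.823 ✓
  U = -3.097 -> Y = -2.097 ✓
  U = -3.505 -> Y = -2.505 ✓
All samples match this transformation.

(b) U + 1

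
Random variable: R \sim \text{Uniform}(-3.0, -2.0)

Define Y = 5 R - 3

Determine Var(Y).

For Y = aR + b: Var(Y) = a² * Var(R)
Var(R) = (-2 + 3)^2/12 = 0.083333333
Var(Y) = 5² * 0.083333333 = 25 * 0.083333333 = 2.0833333

2.0833333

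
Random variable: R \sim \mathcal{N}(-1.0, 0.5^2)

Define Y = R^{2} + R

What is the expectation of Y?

E[Y] = 1*E[R²] + 1*E[R]
E[R] = -1
E[R²] = Var(R) + (E[R])² = 0.25 + 1 = 1.25
E[Y] = 1*1.25 + 1*(-1) = 0.25

0.25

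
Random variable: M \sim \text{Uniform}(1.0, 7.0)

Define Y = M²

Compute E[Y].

E[M²] = Var(M) + (E[M])² = 3 + 16 = 19

19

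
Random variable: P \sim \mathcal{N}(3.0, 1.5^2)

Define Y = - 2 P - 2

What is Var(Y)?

For Y = aP + b: Var(Y) = a² * Var(P)
Var(P) = 1.5^2 = 2.25
Var(Y) = (-2)² * 2.25 = 4 * 2.25 = 9

9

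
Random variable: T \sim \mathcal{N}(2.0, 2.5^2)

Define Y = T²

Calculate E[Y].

Using E[X²] = Var(X) + (E[X])²:
E[T] = 2
Var(T) = 2.5^2 = 6.25
E[T²] = 6.25 + 2² = 6.25 + 4 = 10.25

10.25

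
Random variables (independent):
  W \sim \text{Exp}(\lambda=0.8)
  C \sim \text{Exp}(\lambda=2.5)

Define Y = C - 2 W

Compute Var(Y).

For independent RVs: Var(aX + bY) = a²Var(X) + b²Var(Y)
Var(W) = 1.5625
Var(C) = 0.16
Var(Y) = (-2)²*1.5625 + 1²*0.16
= 4*1.5625 + 1*0.16 = 6.41

6.41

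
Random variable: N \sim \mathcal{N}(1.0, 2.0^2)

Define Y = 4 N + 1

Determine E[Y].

For Y = 4N + 1:
E[Y] = 4 * E[N] + 1
E[N] = 1.0 = 1
E[Y] = 4 * 1 + 1 = 5

5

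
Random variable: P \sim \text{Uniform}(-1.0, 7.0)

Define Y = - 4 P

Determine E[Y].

For Y = -4P:
E[Y] = -4 * E[P]
E[P] = (-1 + 7)/2 = 3
E[Y] = -4 * 3 = -12

-12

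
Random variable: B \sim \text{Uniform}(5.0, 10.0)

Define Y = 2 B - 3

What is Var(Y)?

For Y = aB + b: Var(Y) = a² * Var(B)
Var(B) = (10 - 5)^2/12 = 2.0833333
Var(Y) = 2² * 2.0833333 = 4 * 2.0833333 = 8.3333333

8.3333333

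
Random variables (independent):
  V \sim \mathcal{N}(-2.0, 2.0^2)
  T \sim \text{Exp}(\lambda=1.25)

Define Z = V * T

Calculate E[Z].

For independent RVs: E[XY] = E[X]*E[Y]
E[V] = -2
E[T] = 0.8
E[Z] = -2 * 0.8 = -1.6

-1.6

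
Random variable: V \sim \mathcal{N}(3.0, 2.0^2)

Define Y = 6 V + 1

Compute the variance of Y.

For Y = aV + b: Var(Y) = a² * Var(V)
Var(V) = 2.0^2 = 4
Var(Y) = 6² * 4 = 36 * 4 = 144

144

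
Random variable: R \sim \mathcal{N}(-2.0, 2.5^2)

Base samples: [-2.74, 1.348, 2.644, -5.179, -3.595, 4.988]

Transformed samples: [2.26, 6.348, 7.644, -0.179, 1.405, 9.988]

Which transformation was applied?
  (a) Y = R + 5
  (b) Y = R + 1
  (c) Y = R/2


Checking option (a) Y = R + 5:
  R = -2.74 -> Y = 2.26 ✓
  R = 1.348 -> Y = 6.348 ✓
  R = 2.644 -> Y = 7.644 ✓
All samples match this transformation.

(a) R + 5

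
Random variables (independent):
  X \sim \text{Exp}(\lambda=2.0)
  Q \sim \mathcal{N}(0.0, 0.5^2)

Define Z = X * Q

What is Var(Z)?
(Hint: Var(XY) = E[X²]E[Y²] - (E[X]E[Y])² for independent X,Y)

Var(XY) = E[X²]E[Y²] - (E[X]E[Y])²
E[X] = 0.5, Var(X) = 0.25
E[Q] = 0, Var(Q) = 0.25
E[X²] = 0.25 + 0.5² = 0.5
E[Q²] = 0.25 + 0² = 0.25
Var(Z) = 0.5*0.25 - (0.5*0)²
= 0.125 - 0 = 0.125

0.125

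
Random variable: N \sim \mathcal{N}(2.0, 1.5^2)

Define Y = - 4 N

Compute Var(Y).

For Y = aN + b: Var(Y) = a² * Var(N)
Var(N) = 1.5^2 = 2.25
Var(Y) = (-4)² * 2.25 = 16 * 2.25 = 36

36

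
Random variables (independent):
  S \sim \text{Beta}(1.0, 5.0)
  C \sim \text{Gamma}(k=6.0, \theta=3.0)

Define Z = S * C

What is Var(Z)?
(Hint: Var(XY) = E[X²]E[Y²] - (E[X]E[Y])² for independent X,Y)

Var(XY) = E[X²]E[Y²] - (E[X]E[Y])²
E[S] = 0.16666667, Var(S) = 0.01984127
E[C] = 18, Var(C) = 54
E[S²] = 0.01984127 + 0.16666667² = 0.047619048
E[C²] = 54 + 18² = 378
Var(Z) = 0.047619048*378 - (0.16666667*18)²
= 18 - 9 = 9

9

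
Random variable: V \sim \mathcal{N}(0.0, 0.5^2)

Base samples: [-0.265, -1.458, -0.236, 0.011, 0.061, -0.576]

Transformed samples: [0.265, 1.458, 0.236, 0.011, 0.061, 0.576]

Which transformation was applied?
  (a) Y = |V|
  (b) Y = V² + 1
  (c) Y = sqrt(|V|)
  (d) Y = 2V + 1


Checking option (a) Y = |V|:
  V = -0.265 -> Y = 0.265 ✓
  V = -1.458 -> Y = 1.458 ✓
  V = -0.236 -> Y = 0.236 ✓
All samples match this transformation.

(a) |V|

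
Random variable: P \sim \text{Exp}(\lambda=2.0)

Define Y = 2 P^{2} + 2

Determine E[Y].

E[Y] = 2*E[P²] + 2
E[P] = 0.5
E[P²] = Var(P) + (E[P])² = 0.25 + 0.25 = 0.5
E[Y] = 2*0.5 + 2 = 3

3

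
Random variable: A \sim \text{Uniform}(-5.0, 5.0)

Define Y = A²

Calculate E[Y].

Using E[X²] = Var(X) + (E[X])²:
E[A] = 0
Var(A) = (5 + 5)^2/12 = 8.3333333
E[A²] = 8.3333333 + 0² = 8.3333333 + 0 = 8.3333333

8.3333333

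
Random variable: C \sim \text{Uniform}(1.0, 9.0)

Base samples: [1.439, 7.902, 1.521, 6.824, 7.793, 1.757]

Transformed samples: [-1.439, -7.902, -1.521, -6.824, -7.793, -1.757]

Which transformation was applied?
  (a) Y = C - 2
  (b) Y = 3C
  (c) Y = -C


Checking option (c) Y = -C:
  C = 1.439 -> Y = -1.439 ✓
  C = 7.902 -> Y = -7.902 ✓
  C = 1.521 -> Y = -1.521 ✓
All samples match this transformation.

(c) -C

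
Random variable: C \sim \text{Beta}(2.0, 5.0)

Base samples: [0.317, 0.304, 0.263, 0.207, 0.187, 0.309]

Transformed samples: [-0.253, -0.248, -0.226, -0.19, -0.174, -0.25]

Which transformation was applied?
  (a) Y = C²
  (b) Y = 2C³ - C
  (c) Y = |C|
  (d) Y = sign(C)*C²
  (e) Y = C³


Checking option (b) Y = 2C³ - C:
  C = 0.317 -> Y = -0.253 ✓
  C = 0.304 -> Y = -0.248 ✓
  C = 0.263 -> Y = -0.226 ✓
All samples match this transformation.

(b) 2C³ - C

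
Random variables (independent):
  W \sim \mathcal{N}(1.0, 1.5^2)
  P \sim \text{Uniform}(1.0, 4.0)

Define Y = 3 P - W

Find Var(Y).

For independent RVs: Var(aX + bY) = a²Var(X) + b²Var(Y)
Var(W) = 2.25
Var(P) = 0.75
Var(Y) = (-1)²*2.25 + 3²*0.75
= 1*2.25 + 9*0.75 = 9

9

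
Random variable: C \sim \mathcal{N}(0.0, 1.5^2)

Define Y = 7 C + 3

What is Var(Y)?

For Y = aC + b: Var(Y) = a² * Var(C)
Var(C) = 1.5^2 = 2.25
Var(Y) = 7² * 2.25 = 49 * 2.25 = 110.25

110.25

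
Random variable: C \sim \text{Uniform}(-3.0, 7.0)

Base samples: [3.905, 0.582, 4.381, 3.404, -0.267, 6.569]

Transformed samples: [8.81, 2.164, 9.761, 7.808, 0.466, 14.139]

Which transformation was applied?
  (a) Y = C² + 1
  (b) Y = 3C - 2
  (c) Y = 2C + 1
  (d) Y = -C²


Checking option (c) Y = 2C + 1:
  C = 3.905 -> Y = 8.81 ✓
  C = 0.582 -> Y = 2.164 ✓
  C = 4.381 -> Y = 9.761 ✓
All samples match this transformation.

(c) 2C + 1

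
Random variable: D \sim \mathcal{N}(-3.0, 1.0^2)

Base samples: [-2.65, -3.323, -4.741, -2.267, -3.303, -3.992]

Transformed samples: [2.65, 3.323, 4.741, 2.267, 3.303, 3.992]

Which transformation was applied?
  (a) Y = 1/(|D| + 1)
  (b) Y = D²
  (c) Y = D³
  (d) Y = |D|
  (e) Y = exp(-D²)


Checking option (d) Y = |D|:
  D = -2.65 -> Y = 2.65 ✓
  D = -3.323 -> Y = 3.323 ✓
  D = -4.741 -> Y = 4.741 ✓
All samples match this transformation.

(d) |D|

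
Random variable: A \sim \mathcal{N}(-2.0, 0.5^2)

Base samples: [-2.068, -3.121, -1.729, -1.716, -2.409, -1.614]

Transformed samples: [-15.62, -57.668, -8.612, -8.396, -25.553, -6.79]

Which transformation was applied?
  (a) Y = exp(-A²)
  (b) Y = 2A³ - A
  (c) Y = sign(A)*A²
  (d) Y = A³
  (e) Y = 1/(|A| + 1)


Checking option (b) Y = 2A³ - A:
  A = -2.068 -> Y = -15.62 ✓
  A = -3.121 -> Y = -57.668 ✓
  A = -1.729 -> Y = -8.612 ✓
All samples match this transformation.

(b) 2A³ - A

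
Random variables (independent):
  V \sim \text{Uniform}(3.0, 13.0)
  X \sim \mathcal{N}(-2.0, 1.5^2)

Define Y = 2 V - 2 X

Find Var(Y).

For independent RVs: Var(aX + bY) = a²Var(X) + b²Var(Y)
Var(V) = 8.3333333
Var(X) = 2.25
Var(Y) = 2²*8.3333333 + (-2)²*2.25
= 4*8.3333333 + 4*2.25 = 42.333333

42.333333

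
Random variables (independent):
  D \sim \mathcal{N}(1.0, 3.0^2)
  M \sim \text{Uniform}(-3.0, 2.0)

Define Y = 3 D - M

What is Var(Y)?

For independent RVs: Var(aX + bY) = a²Var(X) + b²Var(Y)
Var(D) = 9
Var(M) = 2.0833333
Var(Y) = 3²*9 + (-1)²*2.0833333
= 9*9 + 1*2.0833333 = 83.083333

83.083333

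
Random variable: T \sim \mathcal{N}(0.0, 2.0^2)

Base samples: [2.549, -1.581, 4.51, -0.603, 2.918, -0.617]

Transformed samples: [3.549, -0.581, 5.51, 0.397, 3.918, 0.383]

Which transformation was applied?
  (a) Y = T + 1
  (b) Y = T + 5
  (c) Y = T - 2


Checking option (a) Y = T + 1:
  T = 2.549 -> Y = 3.549 ✓
  T = -1.581 -> Y = -0.581 ✓
  T = 4.51 -> Y = 5.51 ✓
All samples match this transformation.

(a) T + 1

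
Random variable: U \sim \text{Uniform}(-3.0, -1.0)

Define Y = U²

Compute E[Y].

Using E[X²] = Var(X) + (E[X])²:
E[U] = -2
Var(U) = (-1 + 3)^2/12 = 0.33333333
E[U²] = 0.33333333 + (-2)² = 0.33333333 + 4 = 4.3333333

4.3333333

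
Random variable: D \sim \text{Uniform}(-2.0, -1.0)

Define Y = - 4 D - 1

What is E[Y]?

For Y = -4D - 1:
E[Y] = -4 * E[D] - 1
E[D] = (-2 - 1)/2 = -1.5
E[Y] = -4 * (-1.5) - 1 = 5

5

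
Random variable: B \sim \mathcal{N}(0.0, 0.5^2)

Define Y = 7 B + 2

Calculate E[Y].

For Y = 7B + 2:
E[Y] = 7 * E[B] + 2
E[B] = 0.0 = 0
E[Y] = 7 * 0 + 2 = 2

2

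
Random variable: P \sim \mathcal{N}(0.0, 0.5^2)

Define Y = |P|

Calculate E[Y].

For X ~ N(0, 0.5²), E[|X|] = sigma * sqrt(2/pi)
= 0.5 * sqrt(2/pi) = 0.39894228

0.39894228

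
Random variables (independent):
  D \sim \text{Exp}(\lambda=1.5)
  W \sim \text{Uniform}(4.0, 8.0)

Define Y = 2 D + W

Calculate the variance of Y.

For independent RVs: Var(aX + bY) = a²Var(X) + b²Var(Y)
Var(D) = 0.44444444
Var(W) = 1.3333333
Var(Y) = 2²*0.44444444 + 1²*1.3333333
= 4*0.44444444 + 1*1.3333333 = 3.1111111

3.1111111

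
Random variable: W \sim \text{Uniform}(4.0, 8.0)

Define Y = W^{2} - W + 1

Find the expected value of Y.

E[Y] = 1*E[W²] - 1*E[W] + 1
E[W] = 6
E[W²] = Var(W) + (E[W])² = 1.3333333 + 36 = 37.333333
E[Y] = 1*37.333333 - 1*6 + 1 = 32.333333

32.333333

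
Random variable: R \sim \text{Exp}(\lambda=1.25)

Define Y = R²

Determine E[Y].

E[R²] = Var(R) + (E[R])² = 0.64 + 0.64 = 1.28

1.28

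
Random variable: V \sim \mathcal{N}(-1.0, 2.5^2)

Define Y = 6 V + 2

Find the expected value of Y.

For Y = 6V + 2:
E[Y] = 6 * E[V] + 2
E[V] = -1.0 = -1
E[Y] = 6 * (-1) + 2 = -4

-4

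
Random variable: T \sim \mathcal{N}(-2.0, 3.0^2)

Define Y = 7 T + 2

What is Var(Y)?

For Y = aT + b: Var(Y) = a² * Var(T)
Var(T) = 3.0^2 = 9
Var(Y) = 7² * 9 = 49 * 9 = 441

441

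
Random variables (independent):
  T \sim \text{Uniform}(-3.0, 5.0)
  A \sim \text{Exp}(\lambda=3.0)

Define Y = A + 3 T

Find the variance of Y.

For independent RVs: Var(aX + bY) = a²Var(X) + b²Var(Y)
Var(T) = 5.3333333
Var(A) = 0.11111111
Var(Y) = 3²*5.3333333 + 1²*0.11111111
= 9*5.3333333 + 1*0.11111111 = 48.111111

48.111111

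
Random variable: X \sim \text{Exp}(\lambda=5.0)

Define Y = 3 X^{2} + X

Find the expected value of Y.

E[Y] = 3*E[X²] + 1*E[X]
E[X] = 0.2
E[X²] = Var(X) + (E[X])² = 0.04 + 0.04 = 0.08
E[Y] = 3*0.08 + 1*0.2 = 0.44

0.44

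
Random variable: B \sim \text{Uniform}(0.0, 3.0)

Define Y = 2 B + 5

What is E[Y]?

For Y = 2B + 5:
E[Y] = 2 * E[B] + 5
E[B] = (0 + 3)/2 = 1.5
E[Y] = 2 * 1.5 + 5 = 8

8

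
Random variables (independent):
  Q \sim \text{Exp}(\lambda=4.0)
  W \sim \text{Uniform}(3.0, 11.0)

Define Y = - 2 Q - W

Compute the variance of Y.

For independent RVs: Var(aX + bY) = a²Var(X) + b²Var(Y)
Var(Q) = 0.0625
Var(W) = 5.3333333
Var(Y) = (-2)²*0.0625 + (-1)²*5.3333333
= 4*0.0625 + 1*5.3333333 = 5.5833333

5.5833333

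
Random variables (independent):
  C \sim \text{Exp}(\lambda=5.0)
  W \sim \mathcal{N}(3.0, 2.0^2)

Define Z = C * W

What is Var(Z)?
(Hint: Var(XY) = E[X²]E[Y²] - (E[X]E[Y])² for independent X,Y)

Var(XY) = E[X²]E[Y²] - (E[X]E[Y])²
E[C] = 0.2, Var(C) = 0.04
E[W] = 3, Var(W) = 4
E[C²] = 0.04 + 0.2² = 0.08
E[W²] = 4 + 3² = 13
Var(Z) = 0.08*13 - (0.2*3)²
= 1.04 - 0.36 = 0.68

0.68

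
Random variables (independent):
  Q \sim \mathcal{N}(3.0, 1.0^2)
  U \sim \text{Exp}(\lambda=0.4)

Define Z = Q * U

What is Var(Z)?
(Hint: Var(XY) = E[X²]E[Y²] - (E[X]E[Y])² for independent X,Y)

Var(XY) = E[X²]E[Y²] - (E[X]E[Y])²
E[Q] = 3, Var(Q) = 1
E[U] = 2.5, Var(U) = 6.25
E[Q²] = 1 + 3² = 10
E[U²] = 6.25 + 2.5² = 12.5
Var(Z) = 10*12.5 - (3*2.5)²
= 125 - 56.25 = 68.75

68.75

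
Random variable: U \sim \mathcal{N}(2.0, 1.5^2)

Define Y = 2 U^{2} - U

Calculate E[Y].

E[Y] = 2*E[U²] - 1*E[U]
E[U] = 2
E[U²] = Var(U) + (E[U])² = 2.25 + 4 = 6.25
E[Y] = 2*6.25 - 1*2 = 10.5

10.5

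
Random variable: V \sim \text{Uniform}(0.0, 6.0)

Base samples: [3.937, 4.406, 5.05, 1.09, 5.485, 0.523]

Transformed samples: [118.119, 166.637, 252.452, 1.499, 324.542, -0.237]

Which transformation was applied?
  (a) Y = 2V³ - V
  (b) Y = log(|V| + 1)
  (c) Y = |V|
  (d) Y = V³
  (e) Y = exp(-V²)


Checking option (a) Y = 2V³ - V:
  V = 3.937 -> Y = 118.119 ✓
  V = 4.406 -> Y = 166.637 ✓
  V = 5.05 -> Y = 252.452 ✓
All samples match this transformation.

(a) 2V³ - V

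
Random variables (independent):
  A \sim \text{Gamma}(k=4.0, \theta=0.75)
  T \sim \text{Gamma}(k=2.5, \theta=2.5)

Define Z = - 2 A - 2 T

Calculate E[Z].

E[Z] = -2*E[A] - 2*E[T]
E[A] = 3
E[T] = 6.25
E[Z] = -2*3 - 2*6.25 = -18.5

-18.5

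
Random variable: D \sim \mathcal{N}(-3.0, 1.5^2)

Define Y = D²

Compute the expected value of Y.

E[D²] = Var(D) + (E[D])² = 2.25 + 9 = 11.25

11.25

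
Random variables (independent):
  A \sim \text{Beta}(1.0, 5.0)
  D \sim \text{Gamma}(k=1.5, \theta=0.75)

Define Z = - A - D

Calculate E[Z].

E[Z] = -1*E[A] - 1*E[D]
E[A] = 0.16666667
E[D] = 1.125
E[Z] = -1*0.16666667 - 1*1.125 = -1.2916667

-1.2916667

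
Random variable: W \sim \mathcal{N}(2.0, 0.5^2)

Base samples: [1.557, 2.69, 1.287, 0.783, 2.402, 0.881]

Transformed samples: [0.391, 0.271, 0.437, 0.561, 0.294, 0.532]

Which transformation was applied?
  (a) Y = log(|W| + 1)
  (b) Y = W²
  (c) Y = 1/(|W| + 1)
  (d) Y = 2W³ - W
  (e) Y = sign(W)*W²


Checking option (c) Y = 1/(|W| + 1):
  W = 1.557 -> Y = 0.391 ✓
  W = 2.69 -> Y = 0.271 ✓
  W = 1.287 -> Y = 0.437 ✓
All samples match this transformation.

(c) 1/(|W| + 1)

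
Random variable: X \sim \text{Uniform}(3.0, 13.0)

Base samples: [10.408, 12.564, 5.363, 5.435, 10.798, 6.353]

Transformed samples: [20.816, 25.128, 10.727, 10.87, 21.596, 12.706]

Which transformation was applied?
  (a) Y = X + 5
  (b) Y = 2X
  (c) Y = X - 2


Checking option (b) Y = 2X:
  X = 10.408 -> Y = 20.816 ✓
  X = 12.564 -> Y = 25.128 ✓
  X = 5.363 -> Y = 10.727 ✓
All samples match this transformation.

(b) 2X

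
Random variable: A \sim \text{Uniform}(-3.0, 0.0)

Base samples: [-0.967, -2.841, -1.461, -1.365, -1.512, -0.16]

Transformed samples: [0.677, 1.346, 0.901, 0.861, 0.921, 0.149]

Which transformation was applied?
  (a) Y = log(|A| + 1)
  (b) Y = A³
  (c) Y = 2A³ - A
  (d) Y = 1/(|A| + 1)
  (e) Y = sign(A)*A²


Checking option (a) Y = log(|A| + 1):
  A = -0.967 -> Y = 0.677 ✓
  A = -2.841 -> Y = 1.346 ✓
  A = -1.461 -> Y = 0.901 ✓
All samples match this transformation.

(a) log(|A| + 1)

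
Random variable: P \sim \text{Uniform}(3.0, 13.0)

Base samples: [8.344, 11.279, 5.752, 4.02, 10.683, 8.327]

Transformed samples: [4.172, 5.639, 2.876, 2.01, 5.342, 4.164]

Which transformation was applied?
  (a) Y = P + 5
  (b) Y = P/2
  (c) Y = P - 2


Checking option (b) Y = P/2:
  P = 8.344 -> Y = 4.172 ✓
  P = 11.279 -> Y = 5.639 ✓
  P = 5.752 -> Y = 2.876 ✓
All samples match this transformation.

(b) P/2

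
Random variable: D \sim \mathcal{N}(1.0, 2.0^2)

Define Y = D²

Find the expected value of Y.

E[D²] = Var(D) + (E[D])² = 4 + 1 = 5

5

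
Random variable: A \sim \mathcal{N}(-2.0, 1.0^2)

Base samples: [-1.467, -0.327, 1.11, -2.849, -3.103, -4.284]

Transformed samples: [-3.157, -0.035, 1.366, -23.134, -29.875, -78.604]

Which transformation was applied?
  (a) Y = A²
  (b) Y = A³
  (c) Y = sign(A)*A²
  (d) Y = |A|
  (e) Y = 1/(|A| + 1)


Checking option (b) Y = A³:
  A = -1.467 -> Y = -3.157 ✓
  A = -0.327 -> Y = -0.035 ✓
  A = 1.11 -> Y = 1.366 ✓
All samples match this transformation.

(b) A³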